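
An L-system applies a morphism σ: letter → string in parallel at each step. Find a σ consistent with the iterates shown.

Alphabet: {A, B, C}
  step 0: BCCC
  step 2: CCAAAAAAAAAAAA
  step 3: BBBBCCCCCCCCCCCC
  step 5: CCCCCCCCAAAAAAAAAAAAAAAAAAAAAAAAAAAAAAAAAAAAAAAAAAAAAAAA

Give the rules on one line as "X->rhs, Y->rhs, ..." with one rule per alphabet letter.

A->C, B->AA, C->BB

  step 2 ⇒ step 3: CCAAAAAAAAAAAA ⇒ BB·BB·C·C·C·C·C·C·C·C·C·C·C·C
    A ↦ C
    C ↦ BB
    B ↦ AA  (constrained at step 0)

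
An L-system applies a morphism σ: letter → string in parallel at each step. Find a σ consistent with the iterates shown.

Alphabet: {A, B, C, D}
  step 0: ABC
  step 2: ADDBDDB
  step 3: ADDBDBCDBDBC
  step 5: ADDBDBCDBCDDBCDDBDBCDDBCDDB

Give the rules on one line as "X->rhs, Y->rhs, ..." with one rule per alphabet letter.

  step 2 ⇒ step 3: ADDBDDB ⇒ AD·DB·DB·C·DB·DB·C
    A ↦ AD
    B ↦ C
    D ↦ DB
    C ↦ D  (constrained at step 0)

A->AD, B->C, C->D, D->DB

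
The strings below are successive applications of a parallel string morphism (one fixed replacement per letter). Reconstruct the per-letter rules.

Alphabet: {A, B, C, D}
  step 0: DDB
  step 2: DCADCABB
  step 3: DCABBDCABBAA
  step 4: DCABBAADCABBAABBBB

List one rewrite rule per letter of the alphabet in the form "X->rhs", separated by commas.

A->BB, B->A, C->A, D->DC

  step 3 ⇒ step 4: DCABBDCABBAA ⇒ DC·A·BB·A·A·DC·A·BB·A·A·BB·BB
    A ↦ BB
    B ↦ A
    C ↦ A
    D ↦ DC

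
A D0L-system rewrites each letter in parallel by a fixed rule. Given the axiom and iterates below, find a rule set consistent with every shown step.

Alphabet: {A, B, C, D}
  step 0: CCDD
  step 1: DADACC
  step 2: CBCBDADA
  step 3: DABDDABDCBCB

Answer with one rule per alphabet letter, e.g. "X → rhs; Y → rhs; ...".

  step 2 ⇒ step 3: CBCBDADA ⇒ DA·BD·DA·BD·C·B·C·B
    A ↦ B
    B ↦ BD
    C ↦ DA
    D ↦ C

A->B, B->BD, C->DA, D->C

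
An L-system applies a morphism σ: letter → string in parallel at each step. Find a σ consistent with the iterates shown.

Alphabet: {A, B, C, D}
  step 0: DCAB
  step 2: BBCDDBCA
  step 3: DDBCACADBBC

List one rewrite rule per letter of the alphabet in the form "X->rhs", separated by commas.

A->BC, B->D, C->B, D->CA

  step 2 ⇒ step 3: BBCDDBCA ⇒ D·D·B·CA·CA·D·B·BC
    A ↦ BC
    B ↦ D
    C ↦ B
    D ↦ CA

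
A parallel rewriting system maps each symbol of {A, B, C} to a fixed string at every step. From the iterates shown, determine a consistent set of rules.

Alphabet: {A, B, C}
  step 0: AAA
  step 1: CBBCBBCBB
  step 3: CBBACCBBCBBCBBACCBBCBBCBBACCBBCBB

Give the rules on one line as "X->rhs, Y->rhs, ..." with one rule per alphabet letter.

A->CBB, B->A, C->AC

  step 0 ⇒ step 1: AAA ⇒ CBB·CBB·CBB
    A ↦ CBB
    B ↦ A  (constrained at step 1)
    C ↦ AC  (constrained at step 1)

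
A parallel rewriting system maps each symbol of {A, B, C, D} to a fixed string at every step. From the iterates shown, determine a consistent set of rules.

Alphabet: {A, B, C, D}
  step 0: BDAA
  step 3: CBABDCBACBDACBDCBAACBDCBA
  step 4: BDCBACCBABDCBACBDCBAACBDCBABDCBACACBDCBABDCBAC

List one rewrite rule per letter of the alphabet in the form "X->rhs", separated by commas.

  step 3 ⇒ step 4: CBABDCBACBDACBDCBAACBDCBA ⇒ BD·CB·AC·CB·A·BD·CB·AC·BD·CB·A·AC·BD·CB·A·BD·CB·AC·AC·BD·CB·A·BD·CB·AC
    A ↦ AC
    B ↦ CB
    C ↦ BD
    D ↦ A

A->AC, B->CB, C->BD, D->A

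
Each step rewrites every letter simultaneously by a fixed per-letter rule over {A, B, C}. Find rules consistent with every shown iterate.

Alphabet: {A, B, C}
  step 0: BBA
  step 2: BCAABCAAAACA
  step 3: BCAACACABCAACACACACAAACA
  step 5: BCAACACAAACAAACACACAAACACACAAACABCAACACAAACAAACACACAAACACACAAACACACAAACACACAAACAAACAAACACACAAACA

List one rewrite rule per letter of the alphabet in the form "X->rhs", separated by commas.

  step 2 ⇒ step 3: BCAABCAAAACA ⇒ BC·AA·CA·CA·BC·AA·CA·CA·CA·CA·AA·CA
    A ↦ CA
    B ↦ BC
    C ↦ AA

A->CA, B->BC, C->AA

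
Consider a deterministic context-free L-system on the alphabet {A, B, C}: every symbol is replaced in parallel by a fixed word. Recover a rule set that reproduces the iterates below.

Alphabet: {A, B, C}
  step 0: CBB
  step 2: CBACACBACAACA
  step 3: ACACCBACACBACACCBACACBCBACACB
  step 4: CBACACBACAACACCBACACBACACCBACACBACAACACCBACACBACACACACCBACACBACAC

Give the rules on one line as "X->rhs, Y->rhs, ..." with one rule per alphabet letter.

  step 3 ⇒ step 4: ACACCBACACBACACCBACACBCBACACB ⇒ CB·ACA·CB·ACA·ACA·C·CB·ACA·CB·ACA·C·CB·ACA·CB·ACA·ACA·C·CB·ACA·CB·ACA·C·ACA·C·CB·ACA·CB·ACA·C
    A ↦ CB
    B ↦ C
    C ↦ ACA

A->CB, B->C, C->ACA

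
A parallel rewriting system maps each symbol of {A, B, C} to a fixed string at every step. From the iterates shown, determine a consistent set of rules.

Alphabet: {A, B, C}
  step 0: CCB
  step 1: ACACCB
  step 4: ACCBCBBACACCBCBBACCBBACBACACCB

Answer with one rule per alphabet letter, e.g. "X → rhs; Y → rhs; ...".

A->B, B->CB, C->AC

  step 0 ⇒ step 1: CCB ⇒ AC·AC·CB
    B ↦ CB
    C ↦ AC
    A ↦ B  (constrained at step 1)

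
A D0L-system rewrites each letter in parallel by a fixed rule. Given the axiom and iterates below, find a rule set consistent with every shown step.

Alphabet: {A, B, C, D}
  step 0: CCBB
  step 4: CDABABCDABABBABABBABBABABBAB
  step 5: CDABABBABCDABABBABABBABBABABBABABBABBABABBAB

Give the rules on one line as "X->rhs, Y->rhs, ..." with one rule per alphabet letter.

A->B, B->AB, C->CD, D->A

  step 4 ⇒ step 5: CDABABCDABABBABABBABBABABBAB ⇒ CD·A·B·AB·B·AB·CD·A·B·AB·B·AB·AB·B·AB·B·AB·AB·B·AB·AB·B·AB·B·AB·AB·B·AB
    A ↦ B
    B ↦ AB
    C ↦ CD
    D ↦ A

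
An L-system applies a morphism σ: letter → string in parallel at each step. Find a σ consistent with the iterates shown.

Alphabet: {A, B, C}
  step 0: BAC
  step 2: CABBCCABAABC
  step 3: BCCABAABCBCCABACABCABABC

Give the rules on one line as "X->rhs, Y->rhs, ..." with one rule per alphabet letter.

  step 2 ⇒ step 3: CABBCCABAABC ⇒ BC·CAB·A·A·BC·BC·CAB·A·CAB·CAB·A·BC
    A ↦ CAB
    B ↦ A
    C ↦ BC

A->CAB, B->A, C->BC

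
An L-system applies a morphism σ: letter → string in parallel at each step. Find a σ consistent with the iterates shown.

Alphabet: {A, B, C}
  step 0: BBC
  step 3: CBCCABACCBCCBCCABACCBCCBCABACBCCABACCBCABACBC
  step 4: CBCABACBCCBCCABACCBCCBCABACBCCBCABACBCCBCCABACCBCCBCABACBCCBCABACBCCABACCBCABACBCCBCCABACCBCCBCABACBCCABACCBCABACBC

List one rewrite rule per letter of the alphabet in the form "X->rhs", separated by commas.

  step 3 ⇒ step 4: CBCCABACCBCCBCCABACCBCCBCABACBCCABACCBCABACBC ⇒ CBC·ABA·CBC·CBC·C·ABA·C·CBC·CBC·ABA·CBC·CBC·ABA·CBC·CBC·C·ABA·C·CBC·CBC·ABA·CBC·CBC·ABA·CBC·C·ABA·C·CBC·ABA·CBC·CBC·C·ABA·C·CBC·CBC·ABA·CBC·C·ABA·C·CBC·ABA·CBC
    A ↦ C
    B ↦ ABA
    C ↦ CBC

A->C, B->ABA, C->CBC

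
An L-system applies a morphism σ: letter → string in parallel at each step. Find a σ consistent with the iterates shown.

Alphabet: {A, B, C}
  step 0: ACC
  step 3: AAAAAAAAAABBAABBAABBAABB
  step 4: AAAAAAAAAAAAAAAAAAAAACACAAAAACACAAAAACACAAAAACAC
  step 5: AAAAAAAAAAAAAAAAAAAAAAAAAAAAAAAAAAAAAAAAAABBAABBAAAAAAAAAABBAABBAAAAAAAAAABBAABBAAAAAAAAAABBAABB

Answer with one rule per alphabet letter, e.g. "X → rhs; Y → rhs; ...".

  step 4 ⇒ step 5: AAAAAAAAAAAAAAAAAAAAACACAAAAACACAAAAACACAAAAACAC ⇒ AA·AA·AA·AA·AA·AA·AA·AA·AA·AA·AA·AA·AA·AA·AA·AA·AA·AA·AA·AA·AA·BB·AA·BB·AA·AA·AA·AA·AA·BB·AA·BB·AA·AA·AA·AA·AA·BB·AA·BB·AA·AA·AA·AA·AA·BB·AA·BB
    A ↦ AA
    C ↦ BB
  step 3 ⇒ step 4: AAAAAAAAAABBAABBAABBAABB ⇒ AA·AA·AA·AA·AA·AA·AA·AA·AA·AA·AC·AC·AA·AA·AC·AC·AA·AA·AC·AC·AA·AA·AC·AC
    B ↦ AC

A->AA, B->AC, C->BB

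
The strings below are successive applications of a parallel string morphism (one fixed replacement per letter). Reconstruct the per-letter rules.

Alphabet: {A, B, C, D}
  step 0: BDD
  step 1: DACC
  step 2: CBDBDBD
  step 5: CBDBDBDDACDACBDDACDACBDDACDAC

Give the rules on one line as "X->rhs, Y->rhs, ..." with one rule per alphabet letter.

  step 1 ⇒ step 2: DACC ⇒ C·BD·BD·BD
    A ↦ BD
    C ↦ BD
    D ↦ C
  step 0 ⇒ step 1: BDD ⇒ DA·C·C
    B ↦ DA

A->BD, B->DA, C->BD, D->C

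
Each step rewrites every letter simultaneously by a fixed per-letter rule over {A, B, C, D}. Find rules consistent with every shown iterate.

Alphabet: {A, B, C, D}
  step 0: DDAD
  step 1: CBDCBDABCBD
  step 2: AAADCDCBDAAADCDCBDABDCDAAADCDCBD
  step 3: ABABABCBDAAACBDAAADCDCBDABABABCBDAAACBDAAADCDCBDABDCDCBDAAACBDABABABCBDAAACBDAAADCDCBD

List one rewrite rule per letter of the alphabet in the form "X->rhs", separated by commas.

A->AB, B->DCD, C->AAA, D->CBD

  step 2 ⇒ step 3: AAADCDCBDAAADCDCBDABDCDAAADCDCBD ⇒ AB·AB·AB·CBD·AAA·CBD·AAA·DCD·CBD·AB·AB·AB·CBD·AAA·CBD·AAA·DCD·CBD·AB·DCD·CBD·AAA·CBD·AB·AB·AB·CBD·AAA·CBD·AAA·DCD·CBD
    A ↦ AB
    B ↦ DCD
    C ↦ AAA
    D ↦ CBD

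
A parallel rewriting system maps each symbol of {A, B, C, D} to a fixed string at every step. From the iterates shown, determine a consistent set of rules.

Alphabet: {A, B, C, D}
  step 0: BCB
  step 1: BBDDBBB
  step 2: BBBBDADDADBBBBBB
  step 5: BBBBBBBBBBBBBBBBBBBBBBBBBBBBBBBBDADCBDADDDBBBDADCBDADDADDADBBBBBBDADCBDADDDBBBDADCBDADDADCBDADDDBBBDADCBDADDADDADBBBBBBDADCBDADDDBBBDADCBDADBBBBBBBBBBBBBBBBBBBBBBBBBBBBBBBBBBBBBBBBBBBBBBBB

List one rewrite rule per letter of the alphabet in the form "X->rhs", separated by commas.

A->CB, B->BB, C->DDB, D->DAD

  step 1 ⇒ step 2: BBDDBBB ⇒ BB·BB·DAD·DAD·BB·BB·BB
    B ↦ BB
    D ↦ DAD
    A ↦ CB  (constrained at step 2)
  step 0 ⇒ step 1: BCB ⇒ BB·DDB·BB
    C ↦ DDB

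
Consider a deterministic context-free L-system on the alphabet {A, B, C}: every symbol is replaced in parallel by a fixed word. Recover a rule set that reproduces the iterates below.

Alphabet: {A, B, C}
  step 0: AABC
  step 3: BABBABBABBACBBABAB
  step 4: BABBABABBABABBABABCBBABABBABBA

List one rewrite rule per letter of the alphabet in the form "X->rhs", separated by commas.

A->B, B->BA, C->CB

  step 3 ⇒ step 4: BABBABBABBACBBABAB ⇒ BA·B·BA·BA·B·BA·BA·B·BA·BA·B·CB·BA·BA·B·BA·B·BA
    A ↦ B
    B ↦ BA
    C ↦ CB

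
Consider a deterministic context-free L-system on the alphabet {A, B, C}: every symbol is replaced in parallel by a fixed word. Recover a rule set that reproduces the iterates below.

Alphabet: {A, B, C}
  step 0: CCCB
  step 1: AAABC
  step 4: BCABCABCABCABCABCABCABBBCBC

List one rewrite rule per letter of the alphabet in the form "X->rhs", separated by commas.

  step 0 ⇒ step 1: CCCB ⇒ A·A·A·BC
    B ↦ BC
    C ↦ A
    A ↦ BB  (constrained at step 1)

A->BB, B->BC, C->A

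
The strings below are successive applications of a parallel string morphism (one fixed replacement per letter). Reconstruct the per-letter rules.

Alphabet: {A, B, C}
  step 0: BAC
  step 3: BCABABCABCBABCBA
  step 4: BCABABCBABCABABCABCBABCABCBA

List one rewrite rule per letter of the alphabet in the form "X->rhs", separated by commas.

A->BA, B->BC, C->A

  step 3 ⇒ step 4: BCABABCABCBABCBA ⇒ BC·A·BA·BC·BA·BC·A·BA·BC·A·BC·BA·BC·A·BC·BA
    A ↦ BA
    B ↦ BC
    C ↦ A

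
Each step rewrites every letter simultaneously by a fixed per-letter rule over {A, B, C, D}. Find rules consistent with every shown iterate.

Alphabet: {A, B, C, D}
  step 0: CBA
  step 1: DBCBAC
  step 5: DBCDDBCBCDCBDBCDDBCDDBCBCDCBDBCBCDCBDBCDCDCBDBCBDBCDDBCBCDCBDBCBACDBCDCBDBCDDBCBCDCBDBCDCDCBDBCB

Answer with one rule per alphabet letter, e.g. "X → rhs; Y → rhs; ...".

  step 0 ⇒ step 1: CBA ⇒ DB·CB·AC
    A ↦ AC
    B ↦ CB
    C ↦ DB
    D ↦ CD  (constrained at step 1)

A->AC, B->CB, C->DB, D->CD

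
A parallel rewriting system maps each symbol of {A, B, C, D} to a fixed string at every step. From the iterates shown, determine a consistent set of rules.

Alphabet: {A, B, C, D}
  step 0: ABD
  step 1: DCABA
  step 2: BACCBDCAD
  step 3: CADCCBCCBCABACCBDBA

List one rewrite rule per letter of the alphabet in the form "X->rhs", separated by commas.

  step 2 ⇒ step 3: BACCBDCAD ⇒ CA·D·CCB·CCB·CA·BA·CCB·D·BA
    A ↦ D
    B ↦ CA
    C ↦ CCB
    D ↦ BA

A->D, B->CA, C->CCB, D->BA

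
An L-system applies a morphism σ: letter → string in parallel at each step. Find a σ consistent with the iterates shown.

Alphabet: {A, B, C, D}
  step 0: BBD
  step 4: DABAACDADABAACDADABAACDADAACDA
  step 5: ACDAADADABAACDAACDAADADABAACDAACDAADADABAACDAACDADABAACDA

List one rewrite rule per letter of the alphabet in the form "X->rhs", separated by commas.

A->DA, B->A, C->BA, D->AC

  step 4 ⇒ step 5: DABAACDADABAACDADABAACDADAACDA ⇒ AC·DA·A·DA·DA·BA·AC·DA·AC·DA·A·DA·DA·BA·AC·DA·AC·DA·A·DA·DA·BA·AC·DA·AC·DA·DA·BA·AC·DA
    A ↦ DA
    B ↦ A
    C ↦ BA
    D ↦ AC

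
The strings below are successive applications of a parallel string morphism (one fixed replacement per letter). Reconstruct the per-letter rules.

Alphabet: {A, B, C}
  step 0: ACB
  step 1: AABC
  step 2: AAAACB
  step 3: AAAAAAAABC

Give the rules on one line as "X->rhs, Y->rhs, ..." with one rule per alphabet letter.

A->AA, B->C, C->B

  step 2 ⇒ step 3: AAAACB ⇒ AA·AA·AA·AA·B·C
    A ↦ AA
    B ↦ C
    C ↦ B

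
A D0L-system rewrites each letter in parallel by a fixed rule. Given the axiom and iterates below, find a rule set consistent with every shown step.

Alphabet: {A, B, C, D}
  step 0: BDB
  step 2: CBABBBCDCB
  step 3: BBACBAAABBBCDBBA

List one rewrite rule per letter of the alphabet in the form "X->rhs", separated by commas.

  step 2 ⇒ step 3: CBABBBCDCB ⇒ BB·A·CB·A·A·A·BB·BCD·BB·A
    A ↦ CB
    B ↦ A
    C ↦ BB
    D ↦ BCD

A->CB, B->A, C->BB, D->BCD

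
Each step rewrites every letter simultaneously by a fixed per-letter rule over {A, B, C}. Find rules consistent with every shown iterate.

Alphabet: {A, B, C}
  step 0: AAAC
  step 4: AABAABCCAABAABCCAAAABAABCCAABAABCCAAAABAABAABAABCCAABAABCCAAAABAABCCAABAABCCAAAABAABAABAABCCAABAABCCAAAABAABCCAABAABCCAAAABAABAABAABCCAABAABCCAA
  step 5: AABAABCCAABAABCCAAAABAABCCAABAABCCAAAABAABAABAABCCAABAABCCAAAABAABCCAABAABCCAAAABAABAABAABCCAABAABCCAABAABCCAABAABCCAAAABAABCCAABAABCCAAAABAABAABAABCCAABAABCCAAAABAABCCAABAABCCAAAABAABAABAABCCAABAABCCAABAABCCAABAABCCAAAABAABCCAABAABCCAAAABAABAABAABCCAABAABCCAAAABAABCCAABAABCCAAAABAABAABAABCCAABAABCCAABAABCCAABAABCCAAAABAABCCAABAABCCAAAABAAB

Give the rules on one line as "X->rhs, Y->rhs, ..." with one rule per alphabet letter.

  step 4 ⇒ step 5: AABAABCCAABAABCCAAAABAABCCAABAABCCAAAABAABAABAABCCAABAABCCAAAABAABCCAABAABCCAAAABAABAABAABCCAABAABCCAAAABAABCCAABAABCCAAAABAABAABAABCCAABAABCCAA ⇒ AAB·AAB·CC·AAB·AAB·CC·A·A·AAB·AAB·CC·AAB·AAB·CC·A·A·AAB·AAB·AAB·AAB·CC·AAB·AAB·CC·A·A·AAB·AAB·CC·AAB·AAB·CC·A·A·AAB·AAB·AAB·AAB·CC·AAB·AAB·CC·AAB·AAB·CC·AAB·AAB·CC·A·A·AAB·AAB·CC·AAB·AAB·CC·A·A·AAB·AAB·AAB·AAB·CC·AAB·AAB·CC·A·A·AAB·AAB·CC·AAB·AAB·CC·A·A·AAB·AAB·AAB·AAB·CC·AAB·AAB·CC·AAB·AAB·CC·AAB·AAB·CC·A·A·AAB·AAB·CC·AAB·AAB·CC·A·A·AAB·AAB·AAB·AAB·CC·AAB·AAB·CC·A·A·AAB·AAB·CC·AAB·AAB·CC·A·A·AAB·AAB·AAB·AAB·CC·AAB·AAB·CC·AAB·AAB·CC·AAB·AAB·CC·A·A·AAB·AAB·CC·AAB·AAB·CC·A·A·AAB·AAB
    A ↦ AAB
    B ↦ CC
    C ↦ A

A->AAB, B->CC, C->A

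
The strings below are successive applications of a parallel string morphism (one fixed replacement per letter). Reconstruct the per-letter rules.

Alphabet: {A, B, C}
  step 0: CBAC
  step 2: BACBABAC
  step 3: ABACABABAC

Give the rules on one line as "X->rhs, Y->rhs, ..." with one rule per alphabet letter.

  step 2 ⇒ step 3: BACBABAC ⇒ A·B·AC·A·B·A·B·AC
    A ↦ B
    B ↦ A
    C ↦ AC

A->B, B->A, C->AC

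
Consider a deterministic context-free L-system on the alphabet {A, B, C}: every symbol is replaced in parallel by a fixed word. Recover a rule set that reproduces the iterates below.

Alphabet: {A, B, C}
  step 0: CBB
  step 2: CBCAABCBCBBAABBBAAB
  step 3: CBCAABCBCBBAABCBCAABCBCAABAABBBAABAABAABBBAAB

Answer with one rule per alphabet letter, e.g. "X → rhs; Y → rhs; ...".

A->B, B->AAB, C->CBC

  step 2 ⇒ step 3: CBCAABCBCBBAABBBAAB ⇒ CBC·AAB·CBC·B·B·AAB·CBC·AAB·CBC·AAB·AAB·B·B·AAB·AAB·AAB·B·B·AAB
    A ↦ B
    B ↦ AAB
    C ↦ CBC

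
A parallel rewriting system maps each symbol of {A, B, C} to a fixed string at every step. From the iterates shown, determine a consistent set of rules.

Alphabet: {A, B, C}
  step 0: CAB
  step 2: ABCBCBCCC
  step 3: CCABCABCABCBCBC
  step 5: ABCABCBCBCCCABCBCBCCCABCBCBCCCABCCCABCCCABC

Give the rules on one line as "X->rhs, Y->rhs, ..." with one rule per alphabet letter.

  step 2 ⇒ step 3: ABCBCBCCC ⇒ CC·A·BC·A·BC·A·BC·BC·BC
    A ↦ CC
    B ↦ A
    C ↦ BC

A->CC, B->A, C->BC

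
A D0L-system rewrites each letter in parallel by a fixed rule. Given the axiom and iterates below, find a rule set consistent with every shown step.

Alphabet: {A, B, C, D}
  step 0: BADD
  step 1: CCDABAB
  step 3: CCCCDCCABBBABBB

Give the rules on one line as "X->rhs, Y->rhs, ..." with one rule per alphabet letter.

  step 0 ⇒ step 1: BADD ⇒ CC·D·AB·AB
    A ↦ D
    B ↦ CC
    D ↦ AB
    C ↦ B  (constrained at step 1)

A->D, B->CC, C->B, D->AB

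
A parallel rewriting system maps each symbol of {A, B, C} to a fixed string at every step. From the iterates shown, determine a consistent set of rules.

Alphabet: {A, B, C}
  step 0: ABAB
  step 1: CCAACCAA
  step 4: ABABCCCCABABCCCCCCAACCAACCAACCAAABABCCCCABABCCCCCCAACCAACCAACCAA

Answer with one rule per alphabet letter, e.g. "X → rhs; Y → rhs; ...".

A->CC, B->AA, C->AB

  step 0 ⇒ step 1: ABAB ⇒ CC·AA·CC·AA
    A ↦ CC
    B ↦ AA
    C ↦ AB  (constrained at step 1)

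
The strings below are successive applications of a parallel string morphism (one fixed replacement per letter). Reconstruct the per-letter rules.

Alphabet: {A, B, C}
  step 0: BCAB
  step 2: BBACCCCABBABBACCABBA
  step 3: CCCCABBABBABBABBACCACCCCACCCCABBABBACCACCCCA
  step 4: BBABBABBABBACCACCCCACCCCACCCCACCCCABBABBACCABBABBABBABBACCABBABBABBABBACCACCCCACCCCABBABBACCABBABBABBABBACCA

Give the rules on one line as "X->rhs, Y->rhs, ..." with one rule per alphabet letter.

A->CCA, B->C, C->BBA

  step 3 ⇒ step 4: CCCCABBABBABBABBACCACCCCACCCCABBABBACCACCCCA ⇒ BBA·BBA·BBA·BBA·CCA·C·C·CCA·C·C·CCA·C·C·CCA·C·C·CCA·BBA·BBA·CCA·BBA·BBA·BBA·BBA·CCA·BBA·BBA·BBA·BBA·CCA·C·C·CCA·C·C·CCA·BBA·BBA·CCA·BBA·BBA·BBA·BBA·CCA
    A ↦ CCA
    B ↦ C
    C ↦ BBA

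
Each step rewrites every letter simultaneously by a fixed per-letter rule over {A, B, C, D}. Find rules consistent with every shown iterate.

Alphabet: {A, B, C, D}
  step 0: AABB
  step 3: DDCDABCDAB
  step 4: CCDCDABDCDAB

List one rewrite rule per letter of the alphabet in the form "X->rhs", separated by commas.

  step 3 ⇒ step 4: DDCDABCDAB ⇒ C·C·D·C·D·AB·D·C·D·AB
    A ↦ D
    B ↦ AB
    C ↦ D
    D ↦ C

A->D, B->AB, C->D, D->C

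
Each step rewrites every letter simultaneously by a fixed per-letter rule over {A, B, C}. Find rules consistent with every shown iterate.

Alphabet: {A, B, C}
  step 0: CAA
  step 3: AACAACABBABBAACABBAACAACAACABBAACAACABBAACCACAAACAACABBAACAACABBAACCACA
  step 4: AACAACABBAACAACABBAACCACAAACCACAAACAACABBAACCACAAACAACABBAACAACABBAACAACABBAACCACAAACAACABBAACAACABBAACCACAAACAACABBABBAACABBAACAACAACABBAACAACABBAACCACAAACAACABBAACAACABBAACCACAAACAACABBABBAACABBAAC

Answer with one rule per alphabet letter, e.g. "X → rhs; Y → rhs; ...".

A->AAC, B->CA, C->ABB

  step 3 ⇒ step 4: AACAACABBABBAACABBAACAACAACABBAACAACABBAACCACAAACAACABBAACAACABBAACCACA ⇒ AAC·AAC·ABB·AAC·AAC·ABB·AAC·CA·CA·AAC·CA·CA·AAC·AAC·ABB·AAC·CA·CA·AAC·AAC·ABB·AAC·AAC·ABB·AAC·AAC·ABB·AAC·CA·CA·AAC·AAC·ABB·AAC·AAC·ABB·AAC·CA·CA·AAC·AAC·ABB·ABB·AAC·ABB·AAC·AAC·AAC·ABB·AAC·AAC·ABB·AAC·CA·CA·AAC·AAC·ABB·AAC·AAC·ABB·AAC·CA·CA·AAC·AAC·ABB·ABB·AAC·ABB·AAC
    A ↦ AAC
    B ↦ CA
    C ↦ ABB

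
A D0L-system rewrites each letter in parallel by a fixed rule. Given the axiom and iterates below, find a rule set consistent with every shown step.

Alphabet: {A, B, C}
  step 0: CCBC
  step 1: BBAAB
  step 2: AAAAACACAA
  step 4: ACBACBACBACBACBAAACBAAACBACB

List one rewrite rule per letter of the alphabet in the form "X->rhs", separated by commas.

A->AC, B->AA, C->B

  step 1 ⇒ step 2: BBAAB ⇒ AA·AA·AC·AC·AA
    A ↦ AC
    B ↦ AA
  step 0 ⇒ step 1: CCBC ⇒ B·B·AA·B
    C ↦ B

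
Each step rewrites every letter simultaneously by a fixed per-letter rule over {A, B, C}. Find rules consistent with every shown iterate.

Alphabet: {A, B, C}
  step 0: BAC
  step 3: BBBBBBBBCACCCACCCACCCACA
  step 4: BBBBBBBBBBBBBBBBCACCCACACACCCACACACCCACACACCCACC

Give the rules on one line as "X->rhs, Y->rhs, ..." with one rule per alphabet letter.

  step 3 ⇒ step 4: BBBBBBBBCACCCACCCACCCACA ⇒ BB·BB·BB·BB·BB·BB·BB·BB·CA·CC·CA·CA·CA·CC·CA·CA·CA·CC·CA·CA·CA·CC·CA·CC
    A ↦ CC
    B ↦ BB
    C ↦ CA

A->CC, B->BB, C->CA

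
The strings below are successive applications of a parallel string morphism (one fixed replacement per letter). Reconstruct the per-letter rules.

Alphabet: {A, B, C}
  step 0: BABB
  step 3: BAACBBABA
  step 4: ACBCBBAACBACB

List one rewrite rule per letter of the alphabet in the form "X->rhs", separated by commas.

A->CB, B->A, C->B

  step 3 ⇒ step 4: BAACBBABA ⇒ A·CB·CB·B·A·A·CB·A·CB
    A ↦ CB
    B ↦ A
    C ↦ B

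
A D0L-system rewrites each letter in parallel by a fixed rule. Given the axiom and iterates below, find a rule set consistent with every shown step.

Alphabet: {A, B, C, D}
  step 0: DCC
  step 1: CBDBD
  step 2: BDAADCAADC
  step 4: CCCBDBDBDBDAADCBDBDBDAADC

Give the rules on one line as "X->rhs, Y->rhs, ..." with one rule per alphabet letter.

  step 1 ⇒ step 2: CBDBD ⇒ BD·AAD·C·AAD·C
    B ↦ AAD
    C ↦ BD
    D ↦ C
    A ↦ C  (constrained at step 2)

A->C, B->AAD, C->BD, D->C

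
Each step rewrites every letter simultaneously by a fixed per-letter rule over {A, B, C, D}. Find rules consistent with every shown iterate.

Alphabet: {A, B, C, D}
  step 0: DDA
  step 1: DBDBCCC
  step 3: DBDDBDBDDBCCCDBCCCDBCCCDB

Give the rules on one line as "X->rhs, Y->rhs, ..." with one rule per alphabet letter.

A->CCC, B->D, C->AD, D->DB

  step 0 ⇒ step 1: DDA ⇒ DB·DB·CCC
    A ↦ CCC
    D ↦ DB
    B ↦ D  (constrained at step 1)
    C ↦ AD  (constrained at step 1)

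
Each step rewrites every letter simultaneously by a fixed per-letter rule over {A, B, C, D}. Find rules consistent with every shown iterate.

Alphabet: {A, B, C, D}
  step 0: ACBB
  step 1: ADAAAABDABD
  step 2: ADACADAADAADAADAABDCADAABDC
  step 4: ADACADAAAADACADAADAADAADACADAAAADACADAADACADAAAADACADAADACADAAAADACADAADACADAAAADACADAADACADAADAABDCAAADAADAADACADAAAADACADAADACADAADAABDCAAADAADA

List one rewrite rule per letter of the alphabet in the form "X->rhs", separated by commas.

A->ADA, B->ABD, C->AA, D->C

  step 1 ⇒ step 2: ADAAAABDABD ⇒ ADA·C·ADA·ADA·ADA·ADA·ABD·C·ADA·ABD·C
    A ↦ ADA
    B ↦ ABD
    D ↦ C
  step 0 ⇒ step 1: ACBB ⇒ ADA·AA·ABD·ABD
    C ↦ AA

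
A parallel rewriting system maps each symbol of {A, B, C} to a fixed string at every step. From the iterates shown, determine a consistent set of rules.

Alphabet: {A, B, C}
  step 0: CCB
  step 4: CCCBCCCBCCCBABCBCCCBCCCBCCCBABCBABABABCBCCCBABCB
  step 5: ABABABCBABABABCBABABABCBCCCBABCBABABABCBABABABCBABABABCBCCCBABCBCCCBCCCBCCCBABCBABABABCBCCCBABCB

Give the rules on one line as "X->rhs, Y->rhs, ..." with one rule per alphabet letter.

A->CC, B->CB, C->AB

  step 4 ⇒ step 5: CCCBCCCBCCCBABCBCCCBCCCBCCCBABCBABABABCBCCCBABCB ⇒ AB·AB·AB·CB·AB·AB·AB·CB·AB·AB·AB·CB·CC·CB·AB·CB·AB·AB·AB·CB·AB·AB·AB·CB·AB·AB·AB·CB·CC·CB·AB·CB·CC·CB·CC·CB·CC·CB·AB·CB·AB·AB·AB·CB·CC·CB·AB·CB
    A ↦ CC
    B ↦ CB
    C ↦ AB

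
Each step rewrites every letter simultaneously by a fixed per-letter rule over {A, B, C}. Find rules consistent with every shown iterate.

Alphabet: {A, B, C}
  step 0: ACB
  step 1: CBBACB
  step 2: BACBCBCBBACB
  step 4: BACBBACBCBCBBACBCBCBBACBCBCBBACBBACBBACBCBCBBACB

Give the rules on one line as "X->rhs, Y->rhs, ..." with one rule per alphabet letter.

A->CB, B->CB, C->BA

  step 1 ⇒ step 2: CBBACB ⇒ BA·CB·CB·CB·BA·CB
    A ↦ CB
    B ↦ CB
    C ↦ BA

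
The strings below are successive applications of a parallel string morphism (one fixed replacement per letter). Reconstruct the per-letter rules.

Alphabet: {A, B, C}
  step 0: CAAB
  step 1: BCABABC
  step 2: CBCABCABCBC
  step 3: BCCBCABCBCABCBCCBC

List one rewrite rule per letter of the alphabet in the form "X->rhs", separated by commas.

A->AB, B->C, C->BC

  step 2 ⇒ step 3: CBCABCABCBC ⇒ BC·C·BC·AB·C·BC·AB·C·BC·C·BC
    A ↦ AB
    B ↦ C
    C ↦ BC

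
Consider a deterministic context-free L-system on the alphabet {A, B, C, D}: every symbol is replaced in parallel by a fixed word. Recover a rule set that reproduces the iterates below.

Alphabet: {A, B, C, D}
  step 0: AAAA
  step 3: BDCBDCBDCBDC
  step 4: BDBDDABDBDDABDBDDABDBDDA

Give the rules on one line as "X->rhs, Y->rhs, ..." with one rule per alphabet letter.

A->C, B->BD, C->DA, D->BD

  step 3 ⇒ step 4: BDCBDCBDCBDC ⇒ BD·BD·DA·BD·BD·DA·BD·BD·DA·BD·BD·DA
    B ↦ BD
    C ↦ DA
    D ↦ BD
    A ↦ C  (constrained at step 0)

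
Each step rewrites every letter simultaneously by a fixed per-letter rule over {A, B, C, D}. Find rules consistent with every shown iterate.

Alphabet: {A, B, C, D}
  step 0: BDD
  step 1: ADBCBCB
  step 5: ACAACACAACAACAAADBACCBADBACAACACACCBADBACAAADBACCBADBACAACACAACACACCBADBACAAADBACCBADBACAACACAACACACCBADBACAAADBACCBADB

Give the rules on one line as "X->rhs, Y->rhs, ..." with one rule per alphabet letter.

  step 0 ⇒ step 1: BDD ⇒ ADB·CB·CB
    B ↦ ADB
    D ↦ CB
    A ↦ AC  (constrained at step 1)
    C ↦ A  (constrained at step 1)

A->AC, B->ADB, C->A, D->CB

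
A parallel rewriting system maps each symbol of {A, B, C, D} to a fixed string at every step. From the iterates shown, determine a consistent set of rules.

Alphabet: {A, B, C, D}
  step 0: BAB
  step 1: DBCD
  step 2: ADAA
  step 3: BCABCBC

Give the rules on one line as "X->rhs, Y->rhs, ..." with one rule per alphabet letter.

  step 2 ⇒ step 3: ADAA ⇒ BC·A·BC·BC
    A ↦ BC
    D ↦ A
  step 0 ⇒ step 1: BAB ⇒ D·BC·D
    B ↦ D
  step 1 ⇒ step 2: DBCD ⇒ A·D·A·A
    C ↦ A

A->BC, B->D, C->A, D->A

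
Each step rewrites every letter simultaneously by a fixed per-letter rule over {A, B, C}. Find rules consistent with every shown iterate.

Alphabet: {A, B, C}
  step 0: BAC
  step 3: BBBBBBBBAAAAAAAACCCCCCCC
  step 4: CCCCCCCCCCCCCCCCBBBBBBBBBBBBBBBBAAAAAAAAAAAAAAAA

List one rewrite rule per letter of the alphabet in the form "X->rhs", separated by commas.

  step 3 ⇒ step 4: BBBBBBBBAAAAAAAACCCCCCCC ⇒ CC·CC·CC·CC·CC·CC·CC·CC·BB·BB·BB·BB·BB·BB·BB·BB·AA·AA·AA·AA·AA·AA·AA·AA
    A ↦ BB
    B ↦ CC
    C ↦ AA

A->BB, B->CC, C->AA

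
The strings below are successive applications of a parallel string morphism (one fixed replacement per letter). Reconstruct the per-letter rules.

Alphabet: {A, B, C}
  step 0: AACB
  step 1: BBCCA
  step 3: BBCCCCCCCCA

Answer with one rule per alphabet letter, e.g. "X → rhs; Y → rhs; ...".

A->B, B->A, C->CC

  step 0 ⇒ step 1: AACB ⇒ B·B·CC·A
    A ↦ B
    B ↦ A
    C ↦ CC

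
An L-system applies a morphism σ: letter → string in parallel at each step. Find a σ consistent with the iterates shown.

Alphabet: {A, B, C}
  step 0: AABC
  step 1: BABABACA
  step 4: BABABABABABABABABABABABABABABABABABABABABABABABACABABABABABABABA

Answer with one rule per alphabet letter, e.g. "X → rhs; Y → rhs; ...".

  step 0 ⇒ step 1: AABC ⇒ BA·BA·BA·CA
    A ↦ BA
    B ↦ BA
    C ↦ CA

A->BA, B->BA, C->CA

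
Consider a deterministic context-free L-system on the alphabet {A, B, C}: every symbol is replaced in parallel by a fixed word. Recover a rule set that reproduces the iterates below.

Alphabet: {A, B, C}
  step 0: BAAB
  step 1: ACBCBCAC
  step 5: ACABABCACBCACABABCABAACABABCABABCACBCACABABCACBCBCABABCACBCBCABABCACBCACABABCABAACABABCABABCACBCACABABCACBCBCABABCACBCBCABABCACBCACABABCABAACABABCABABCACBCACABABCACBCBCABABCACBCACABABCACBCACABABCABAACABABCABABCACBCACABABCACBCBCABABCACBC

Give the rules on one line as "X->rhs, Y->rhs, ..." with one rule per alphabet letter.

A->BC, B->AC, C->ABA

  step 0 ⇒ step 1: BAAB ⇒ AC·BC·BC·AC
    A ↦ BC
    B ↦ AC
    C ↦ ABA  (constrained at step 1)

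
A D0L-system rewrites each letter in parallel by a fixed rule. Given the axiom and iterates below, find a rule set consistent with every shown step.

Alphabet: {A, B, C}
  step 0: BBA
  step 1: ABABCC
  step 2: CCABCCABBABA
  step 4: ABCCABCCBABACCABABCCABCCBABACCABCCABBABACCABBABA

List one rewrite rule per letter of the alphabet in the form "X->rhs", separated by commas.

A->CC, B->AB, C->BA

  step 1 ⇒ step 2: ABABCC ⇒ CC·AB·CC·AB·BA·BA
    A ↦ CC
    B ↦ AB
    C ↦ BA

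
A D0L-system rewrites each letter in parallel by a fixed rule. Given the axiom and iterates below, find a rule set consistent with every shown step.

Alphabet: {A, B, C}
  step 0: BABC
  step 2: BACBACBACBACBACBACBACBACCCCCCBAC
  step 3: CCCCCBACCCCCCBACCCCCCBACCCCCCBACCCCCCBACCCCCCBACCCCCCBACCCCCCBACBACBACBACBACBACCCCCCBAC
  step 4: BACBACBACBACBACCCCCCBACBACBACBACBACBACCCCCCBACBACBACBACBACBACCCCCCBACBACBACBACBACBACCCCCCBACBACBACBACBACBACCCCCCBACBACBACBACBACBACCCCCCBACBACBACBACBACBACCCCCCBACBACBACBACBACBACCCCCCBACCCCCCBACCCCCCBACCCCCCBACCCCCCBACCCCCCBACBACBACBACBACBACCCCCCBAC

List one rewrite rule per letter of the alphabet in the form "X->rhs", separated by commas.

  step 3 ⇒ step 4: CCCCCBACCCCCCBACCCCCCBACCCCCCBACCCCCCBACCCCCCBACCCCCCBACCCCCCBACBACBACBACBACBACCCCCCBAC ⇒ BAC·BAC·BAC·BAC·BAC·CCC·CC·BAC·BAC·BAC·BAC·BAC·BAC·CCC·CC·BAC·BAC·BAC·BAC·BAC·BAC·CCC·CC·BAC·BAC·BAC·BAC·BAC·BAC·CCC·CC·BAC·BAC·BAC·BAC·BAC·BAC·CCC·CC·BAC·BAC·BAC·BAC·BAC·BAC·CCC·CC·BAC·BAC·BAC·BAC·BAC·BAC·CCC·CC·BAC·BAC·BAC·BAC·BAC·BAC·CCC·CC·BAC·CCC·CC·BAC·CCC·CC·BAC·CCC·CC·BAC·CCC·CC·BAC·CCC·CC·BAC·BAC·BAC·BAC·BAC·BAC·CCC·CC·BAC
    A ↦ CC
    B ↦ CCC
    C ↦ BAC

A->CC, B->CCC, C->BAC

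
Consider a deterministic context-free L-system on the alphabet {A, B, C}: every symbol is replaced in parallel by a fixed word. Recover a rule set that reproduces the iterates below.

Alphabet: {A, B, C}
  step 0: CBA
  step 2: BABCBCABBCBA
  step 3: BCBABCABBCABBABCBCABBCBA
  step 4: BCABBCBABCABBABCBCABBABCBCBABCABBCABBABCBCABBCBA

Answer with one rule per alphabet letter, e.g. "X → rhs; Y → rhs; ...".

  step 3 ⇒ step 4: BCBABCABBCABBABCBCABBCBA ⇒ BC·AB·BC·BA·BC·AB·BA·BC·BC·AB·BA·BC·BC·BA·BC·AB·BC·AB·BA·BC·BC·AB·BC·BA
    A ↦ BA
    B ↦ BC
    C ↦ AB

A->BA, B->BC, C->AB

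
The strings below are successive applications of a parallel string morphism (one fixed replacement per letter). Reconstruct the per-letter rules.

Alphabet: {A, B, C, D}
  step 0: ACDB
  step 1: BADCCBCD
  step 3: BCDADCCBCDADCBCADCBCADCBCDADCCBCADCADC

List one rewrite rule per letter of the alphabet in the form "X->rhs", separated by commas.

A->B, B->BCD, C->ADC, D->C

  step 0 ⇒ step 1: ACDB ⇒ B·ADC·C·BCD
    A ↦ B
    B ↦ BCD
    C ↦ ADC
    D ↦ C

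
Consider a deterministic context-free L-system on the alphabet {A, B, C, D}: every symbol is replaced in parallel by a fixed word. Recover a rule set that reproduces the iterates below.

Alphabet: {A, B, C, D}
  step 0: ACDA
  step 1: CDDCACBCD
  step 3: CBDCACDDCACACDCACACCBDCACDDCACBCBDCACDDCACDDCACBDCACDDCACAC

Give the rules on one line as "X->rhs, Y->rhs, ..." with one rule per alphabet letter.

  step 0 ⇒ step 1: ACDA ⇒ CD·DCA·CB·CD
    A ↦ CD
    C ↦ DCA
    D ↦ CB
    B ↦ CAC  (constrained at step 1)

A->CD, B->CAC, C->DCA, D->CB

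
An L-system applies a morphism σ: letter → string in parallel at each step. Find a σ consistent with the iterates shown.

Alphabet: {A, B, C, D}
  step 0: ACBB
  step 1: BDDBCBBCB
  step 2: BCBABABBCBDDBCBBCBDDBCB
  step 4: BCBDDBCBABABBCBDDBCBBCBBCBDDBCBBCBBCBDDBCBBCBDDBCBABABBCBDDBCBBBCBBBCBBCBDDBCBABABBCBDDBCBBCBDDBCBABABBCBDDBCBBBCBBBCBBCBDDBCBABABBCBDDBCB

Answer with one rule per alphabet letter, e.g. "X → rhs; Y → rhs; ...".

  step 1 ⇒ step 2: BDDBCBBCB ⇒ BCB·AB·AB·BCB·DD·BCB·BCB·DD·BCB
    B ↦ BCB
    C ↦ DD
    D ↦ AB
  step 0 ⇒ step 1: ACBB ⇒ B·DD·BCB·BCB
    A ↦ B

A->B, B->BCB, C->DD, D->AB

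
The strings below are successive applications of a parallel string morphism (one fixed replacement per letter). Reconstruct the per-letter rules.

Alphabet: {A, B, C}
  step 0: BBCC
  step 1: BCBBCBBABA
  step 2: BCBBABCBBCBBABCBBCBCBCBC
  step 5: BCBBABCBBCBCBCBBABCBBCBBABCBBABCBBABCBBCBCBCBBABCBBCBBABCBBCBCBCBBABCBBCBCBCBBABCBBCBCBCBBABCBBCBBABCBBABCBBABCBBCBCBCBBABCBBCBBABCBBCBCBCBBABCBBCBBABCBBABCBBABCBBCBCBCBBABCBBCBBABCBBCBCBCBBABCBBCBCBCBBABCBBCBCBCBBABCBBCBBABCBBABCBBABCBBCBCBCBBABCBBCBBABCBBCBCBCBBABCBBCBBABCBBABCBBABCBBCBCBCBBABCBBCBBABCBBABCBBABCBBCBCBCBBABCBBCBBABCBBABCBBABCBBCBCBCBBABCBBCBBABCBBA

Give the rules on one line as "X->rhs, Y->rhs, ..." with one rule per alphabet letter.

  step 1 ⇒ step 2: BCBBCBBABA ⇒ BCB·BA·BCB·BCB·BA·BCB·BCB·C·BCB·C
    A ↦ C
    B ↦ BCB
    C ↦ BA

A->C, B->BCB, C->BA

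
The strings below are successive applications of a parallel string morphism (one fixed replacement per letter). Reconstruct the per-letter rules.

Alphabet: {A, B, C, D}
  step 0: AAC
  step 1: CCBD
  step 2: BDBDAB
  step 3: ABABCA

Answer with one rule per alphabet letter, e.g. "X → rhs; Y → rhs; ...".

A->C, B->A, C->BD, D->B

  step 2 ⇒ step 3: BDBDAB ⇒ A·B·A·B·C·A
    A ↦ C
    B ↦ A
    D ↦ B
  step 0 ⇒ step 1: AAC ⇒ C·C·BD
    C ↦ BD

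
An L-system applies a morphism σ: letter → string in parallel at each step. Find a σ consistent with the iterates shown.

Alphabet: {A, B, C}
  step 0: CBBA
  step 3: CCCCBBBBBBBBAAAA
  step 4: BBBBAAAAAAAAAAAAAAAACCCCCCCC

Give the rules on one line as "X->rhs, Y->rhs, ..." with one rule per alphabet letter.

A->CC, B->AA, C->B

  step 3 ⇒ step 4: CCCCBBBBBBBBAAAA ⇒ B·B·B·B·AA·AA·AA·AA·AA·AA·AA·AA·CC·CC·CC·CC
    A ↦ CC
    B ↦ AA
    C ↦ B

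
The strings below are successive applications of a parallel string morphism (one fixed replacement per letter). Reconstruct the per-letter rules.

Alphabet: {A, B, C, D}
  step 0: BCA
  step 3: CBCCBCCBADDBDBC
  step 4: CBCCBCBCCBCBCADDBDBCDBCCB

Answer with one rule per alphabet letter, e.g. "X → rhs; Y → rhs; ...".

  step 3 ⇒ step 4: CBCCBCCBADDBDBC ⇒ CB·C·CB·CB·C·CB·CB·C·AD·DB·DB·C·DB·C·CB
    A ↦ AD
    B ↦ C
    C ↦ CB
    D ↦ DB

A->AD, B->C, C->CB, D->DB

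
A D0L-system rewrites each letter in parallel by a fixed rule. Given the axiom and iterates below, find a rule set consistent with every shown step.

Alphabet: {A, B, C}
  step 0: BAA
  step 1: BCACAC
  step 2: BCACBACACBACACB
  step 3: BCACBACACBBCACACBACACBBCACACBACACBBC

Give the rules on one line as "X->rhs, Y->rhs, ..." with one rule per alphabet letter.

A->AC, B->BC, C->ACB

  step 2 ⇒ step 3: BCACBACACBACACB ⇒ BC·ACB·AC·ACB·BC·AC·ACB·AC·ACB·BC·AC·ACB·AC·ACB·BC
    A ↦ AC
    B ↦ BC
    C ↦ ACB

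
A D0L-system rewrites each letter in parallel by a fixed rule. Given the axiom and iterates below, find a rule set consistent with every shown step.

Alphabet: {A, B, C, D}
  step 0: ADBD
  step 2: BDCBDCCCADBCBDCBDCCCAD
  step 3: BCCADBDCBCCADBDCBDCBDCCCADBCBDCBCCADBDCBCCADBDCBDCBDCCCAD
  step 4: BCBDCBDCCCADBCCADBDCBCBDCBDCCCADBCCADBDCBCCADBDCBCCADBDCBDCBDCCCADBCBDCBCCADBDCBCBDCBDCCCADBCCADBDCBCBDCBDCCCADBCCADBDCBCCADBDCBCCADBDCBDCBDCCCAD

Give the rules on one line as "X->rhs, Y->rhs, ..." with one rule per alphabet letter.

A->C, B->BC, C->BDC, D->CAD

  step 3 ⇒ step 4: BCCADBDCBCCADBDCBDCBDCCCADBCBDCBCCADBDCBCCADBDCBDCBDCCCAD ⇒ BC·BDC·BDC·C·CAD·BC·CAD·BDC·BC·BDC·BDC·C·CAD·BC·CAD·BDC·BC·CAD·BDC·BC·CAD·BDC·BDC·BDC·C·CAD·BC·BDC·BC·CAD·BDC·BC·BDC·BDC·C·CAD·BC·CAD·BDC·BC·BDC·BDC·C·CAD·BC·CAD·BDC·BC·CAD·BDC·BC·CAD·BDC·BDC·BDC·C·CAD
    A ↦ C
    B ↦ BC
    C ↦ BDC
    D ↦ CAD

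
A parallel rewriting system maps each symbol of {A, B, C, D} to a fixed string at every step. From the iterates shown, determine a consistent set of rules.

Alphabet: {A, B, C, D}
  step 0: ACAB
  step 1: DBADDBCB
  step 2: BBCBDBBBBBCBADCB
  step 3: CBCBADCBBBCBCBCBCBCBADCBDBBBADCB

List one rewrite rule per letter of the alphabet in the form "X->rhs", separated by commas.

  step 2 ⇒ step 3: BBCBDBBBBBCBADCB ⇒ CB·CB·AD·CB·BB·CB·CB·CB·CB·CB·AD·CB·DB·BB·AD·CB
    A ↦ DB
    B ↦ CB
    C ↦ AD
    D ↦ BB

A->DB, B->CB, C->AD, D->BB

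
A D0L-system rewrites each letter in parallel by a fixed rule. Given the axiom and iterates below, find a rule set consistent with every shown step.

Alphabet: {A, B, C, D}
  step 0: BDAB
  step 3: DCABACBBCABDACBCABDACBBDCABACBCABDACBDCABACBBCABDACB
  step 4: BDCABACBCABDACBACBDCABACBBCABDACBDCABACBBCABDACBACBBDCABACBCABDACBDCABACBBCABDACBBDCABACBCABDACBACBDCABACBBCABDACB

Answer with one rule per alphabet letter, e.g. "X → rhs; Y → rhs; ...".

  step 3 ⇒ step 4: DCABACBBCABDACBCABDACBBDCABACBCABDACBDCABACBBCABDACB ⇒ B·D·CAB·ACB·CAB·D·ACB·ACB·D·CAB·ACB·B·CAB·D·ACB·D·CAB·ACB·B·CAB·D·ACB·ACB·B·D·CAB·ACB·CAB·D·ACB·D·CAB·ACB·B·CAB·D·ACB·B·D·CAB·ACB·CAB·D·ACB·ACB·D·CAB·ACB·B·CAB·D·ACB
    A ↦ CAB
    B ↦ ACB
    C ↦ D
    D ↦ B

A->CAB, B->ACB, C->D, D->B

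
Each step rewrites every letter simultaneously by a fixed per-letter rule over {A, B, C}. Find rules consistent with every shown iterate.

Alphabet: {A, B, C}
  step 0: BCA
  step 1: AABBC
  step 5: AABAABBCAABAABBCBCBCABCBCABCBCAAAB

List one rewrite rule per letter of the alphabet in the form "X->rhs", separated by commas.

  step 0 ⇒ step 1: BCA ⇒ A·AB·BC
    A ↦ BC
    B ↦ A
    C ↦ AB

A->BC, B->A, C->AB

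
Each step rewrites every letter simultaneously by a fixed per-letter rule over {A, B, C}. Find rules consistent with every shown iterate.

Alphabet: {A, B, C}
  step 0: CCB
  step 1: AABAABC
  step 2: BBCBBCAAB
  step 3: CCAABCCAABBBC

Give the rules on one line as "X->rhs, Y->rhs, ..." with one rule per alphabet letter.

  step 2 ⇒ step 3: BBCBBCAAB ⇒ C·C·AAB·C·C·AAB·B·B·C
    A ↦ B
    B ↦ C
    C ↦ AAB

A->B, B->C, C->AAB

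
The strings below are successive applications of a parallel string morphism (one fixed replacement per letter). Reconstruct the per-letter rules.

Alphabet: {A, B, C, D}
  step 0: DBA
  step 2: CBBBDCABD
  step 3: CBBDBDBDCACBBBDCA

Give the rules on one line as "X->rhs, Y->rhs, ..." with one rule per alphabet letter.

  step 2 ⇒ step 3: CBBBDCABD ⇒ CB·BD·BD·BD·CA·CB·B·BD·CA
    A ↦ B
    B ↦ BD
    C ↦ CB
    D ↦ CA

A->B, B->BD, C->CB, D->CA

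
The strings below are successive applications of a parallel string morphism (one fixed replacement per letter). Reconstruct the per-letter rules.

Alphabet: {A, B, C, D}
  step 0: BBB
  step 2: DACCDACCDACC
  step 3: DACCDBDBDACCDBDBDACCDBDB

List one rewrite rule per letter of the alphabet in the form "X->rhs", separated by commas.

A->CC, B->DA, C->DB, D->DA

  step 2 ⇒ step 3: DACCDACCDACC ⇒ DA·CC·DB·DB·DA·CC·DB·DB·DA·CC·DB·DB
    A ↦ CC
    C ↦ DB
    D ↦ DA
    B ↦ DA  (constrained at step 0)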